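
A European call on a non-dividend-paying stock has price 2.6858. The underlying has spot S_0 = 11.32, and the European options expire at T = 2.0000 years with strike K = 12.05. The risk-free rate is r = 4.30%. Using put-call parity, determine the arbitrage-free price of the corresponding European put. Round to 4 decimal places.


Put-call parity: C - P = S_0 * exp(-qT) - K * exp(-rT).
S_0 * exp(-qT) = 11.3200 * 1.00000000 = 11.32000000
K * exp(-rT) = 12.0500 * 0.91759423 = 11.05701049
P = C - S*exp(-qT) + K*exp(-rT)
P = 2.6858 - 11.32000000 + 11.05701049 = 2.4228

Answer: Put price = 2.4228


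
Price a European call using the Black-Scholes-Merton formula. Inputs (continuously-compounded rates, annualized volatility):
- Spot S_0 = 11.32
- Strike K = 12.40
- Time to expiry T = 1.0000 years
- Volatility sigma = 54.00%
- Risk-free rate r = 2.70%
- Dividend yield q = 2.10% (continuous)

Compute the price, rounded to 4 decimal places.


d1 = (ln(S/K) + (r - q + 0.5*sigma^2) * T) / (sigma * sqrt(T)) = 0.11236037
d2 = d1 - sigma * sqrt(T) = -0.42763963
exp(-rT) = 0.97336124; exp(-qT) = 0.97921896
C = S_0 * exp(-qT) * N(d1) - K * exp(-rT) * N(d2)
N(d1) = 0.54473116; N(d2) = 0.33445675
C = 11.3200 * 0.97921896 * 0.54473116 - 12.4000 * 0.97336124 * 0.33445675 = 2.0014

Answer: Price = 2.0014


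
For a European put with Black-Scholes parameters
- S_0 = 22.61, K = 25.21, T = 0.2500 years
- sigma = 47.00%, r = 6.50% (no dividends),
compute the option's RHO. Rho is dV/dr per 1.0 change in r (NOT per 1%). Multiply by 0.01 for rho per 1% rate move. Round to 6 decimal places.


Answer: Rho = -4.312809

Derivation:
d1 = -0.2765359783; d2 = -0.5115359783
phi(d1) = 0.3839762386; exp(-qT) = 1.0000000000; exp(-rT) = 0.9838813190
N(-d2) = 0.6955120989
Rho = -K*T*exp(-rT)*N(-d2) = -25.2100 * 0.2500 * 0.9838813190 * 0.6955120989 = -4.312809


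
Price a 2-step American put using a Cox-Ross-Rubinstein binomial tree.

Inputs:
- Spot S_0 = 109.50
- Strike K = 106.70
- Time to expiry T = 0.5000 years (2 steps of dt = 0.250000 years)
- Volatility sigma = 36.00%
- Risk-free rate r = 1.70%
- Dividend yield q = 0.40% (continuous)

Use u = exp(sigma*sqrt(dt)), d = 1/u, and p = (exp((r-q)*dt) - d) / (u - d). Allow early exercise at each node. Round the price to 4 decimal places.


dt = T/N = 0.250000
u = exp(sigma*sqrt(dt)) = 1.197217; d = 1/u = 0.835270
p = (exp((r-q)*dt) - d) / (u - d) = 0.464115
Discount per step: exp(-r*dt) = 0.995759
Stock lattice S(k, i) with i counting down-moves:
  k=0: S(0,0) = 109.5000
  k=1: S(1,0) = 131.0953; S(1,1) = 91.4621
  k=2: S(2,0) = 156.9496; S(2,1) = 109.5000; S(2,2) = 76.3956
Terminal payoffs V(N, i) = max(K - S_T, 0):
  V(2,0) = 0.000000; V(2,1) = 0.000000; V(2,2) = 30.304442
Backward induction: V(k, i) = exp(-r*dt) * [p * V(k+1, i) + (1-p) * V(k+1, i+1)]; then take max(V_cont, immediate exercise) for American.
  V(1,0) = exp(-r*dt) * [p*0.000000 + (1-p)*0.000000] = 0.000000; exercise = 0.000000; V(1,0) = max -> 0.000000
  V(1,1) = exp(-r*dt) * [p*0.000000 + (1-p)*30.304442] = 16.170826; exercise = 15.237912; V(1,1) = max -> 16.170826
  V(0,0) = exp(-r*dt) * [p*0.000000 + (1-p)*16.170826] = 8.628953; exercise = 0.000000; V(0,0) = max -> 8.628953

Answer: Price = V(0,0) = 8.6290


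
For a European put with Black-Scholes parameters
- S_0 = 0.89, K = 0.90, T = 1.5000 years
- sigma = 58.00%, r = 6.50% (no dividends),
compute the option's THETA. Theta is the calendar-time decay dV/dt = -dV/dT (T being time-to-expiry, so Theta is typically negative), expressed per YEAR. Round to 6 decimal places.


d1 = 0.4767026591; d2 = -0.2336493663
phi(d1) = 0.3560937480; exp(-qT) = 1.0000000000; exp(-rT) = 0.9071023416
Theta = -S*exp(-qT)*phi(d1)*sigma/(2*sqrt(T)) + r*K*exp(-rT)*N(-d2) - q*S*exp(-qT)*N(-d1)
N(-d1) = 0.3167869346; N(-d2) = 0.5923714002; sqrt(T) = 1.2247448714
Term 1 = -0.8900 * 1.0000000000 * 0.3560937480 * 0.5800 / (2 * 1.2247448714) = -0.0750424015
Term 2 = 0.0650 * 0.9000 * 0.9071023416 * 0.5923714002 = 0.0314344768
Term 3 = 0 (no dividend yield, q = 0)
Theta = -0.0750424015 + (0.0314344768) + (0.0000000000) = -0.043608

Answer: Theta = -0.043608


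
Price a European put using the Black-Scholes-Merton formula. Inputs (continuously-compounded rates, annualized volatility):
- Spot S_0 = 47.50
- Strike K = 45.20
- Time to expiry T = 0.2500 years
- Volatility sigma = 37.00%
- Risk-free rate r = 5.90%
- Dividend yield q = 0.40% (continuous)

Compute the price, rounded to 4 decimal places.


d1 = (ln(S/K) + (r - q + 0.5*sigma^2) * T) / (sigma * sqrt(T)) = 0.43510878
d2 = d1 - sigma * sqrt(T) = 0.25010878
exp(-rT) = 0.98535825; exp(-qT) = 0.99900050
P = K * exp(-rT) * N(-d2) - S_0 * exp(-qT) * N(-d1)
N(-d1) = 0.33174174; N(-d2) = 0.40125161
P = 45.2000 * 0.98535825 * 0.40125161 - 47.5000 * 0.99900050 * 0.33174174 = 2.1290

Answer: Price = 2.1290


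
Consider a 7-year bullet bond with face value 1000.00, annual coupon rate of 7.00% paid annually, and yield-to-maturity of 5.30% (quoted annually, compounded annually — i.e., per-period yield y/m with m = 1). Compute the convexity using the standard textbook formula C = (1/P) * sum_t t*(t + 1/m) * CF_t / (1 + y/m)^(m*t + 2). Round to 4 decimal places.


Answer: Convexity = 39.3609

Derivation:
Coupon per period c = face * coupon_rate / m = 70.000000
Periods per year m = 1; per-period yield y/m = 0.053000
Number of cashflows N = 7
Cashflows (t years, CF_t, discount factor 1/(1+y/m)^(m*t), PV):
  t = 1.0000: CF_t = 70.000000, DF = 0.949668, PV = 66.476733
  t = 2.0000: CF_t = 70.000000, DF = 0.901869, PV = 63.130801
  t = 3.0000: CF_t = 70.000000, DF = 0.856475, PV = 59.953277
  t = 4.0000: CF_t = 70.000000, DF = 0.813367, PV = 56.935686
  t = 5.0000: CF_t = 70.000000, DF = 0.772428, PV = 54.069977
  t = 6.0000: CF_t = 70.000000, DF = 0.733550, PV = 51.348506
  t = 7.0000: CF_t = 1070.000000, DF = 0.696629, PV = 745.392776
Price P = sum_t PV_t = 1097.307755
Convexity numerator sum_t t*(t + 1/m) * CF_t / (1+y/m)^(m*t + 2):
  t = 1.0000: term = 119.906554
  t = 2.0000: term = 341.614114
  t = 3.0000: term = 648.839723
  t = 4.0000: term = 1026.970122
  t = 5.0000: term = 1462.920401
  t = 6.0000: term = 1945.003382
  t = 7.0000: term = 37645.794225
Convexity = (1/P) * sum = 43191.048522 / 1097.307755 = 39.360925


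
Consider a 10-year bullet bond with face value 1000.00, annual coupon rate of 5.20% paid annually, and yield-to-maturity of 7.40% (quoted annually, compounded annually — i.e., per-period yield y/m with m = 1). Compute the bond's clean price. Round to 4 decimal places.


Coupon per period c = face * coupon_rate / m = 52.000000
Periods per year m = 1; per-period yield y/m = 0.074000
Number of cashflows N = 10
Cashflows (t years, CF_t, discount factor 1/(1+y/m)^(m*t), PV):
  t = 1.0000: CF_t = 52.000000, DF = 0.931099, PV = 48.417132
  t = 2.0000: CF_t = 52.000000, DF = 0.866945, PV = 45.081129
  t = 3.0000: CF_t = 52.000000, DF = 0.807211, PV = 41.974980
  t = 4.0000: CF_t = 52.000000, DF = 0.751593, PV = 39.082849
  t = 5.0000: CF_t = 52.000000, DF = 0.699808, PV = 36.389990
  t = 6.0000: CF_t = 52.000000, DF = 0.651590, PV = 33.882672
  t = 7.0000: CF_t = 52.000000, DF = 0.606694, PV = 31.548112
  t = 8.0000: CF_t = 52.000000, DF = 0.564892, PV = 29.374406
  t = 9.0000: CF_t = 52.000000, DF = 0.525971, PV = 27.350471
  t = 10.0000: CF_t = 1052.000000, DF = 0.489731, PV = 515.196526
Price P = sum_t PV_t = 848.298268

Answer: Price = 848.2983


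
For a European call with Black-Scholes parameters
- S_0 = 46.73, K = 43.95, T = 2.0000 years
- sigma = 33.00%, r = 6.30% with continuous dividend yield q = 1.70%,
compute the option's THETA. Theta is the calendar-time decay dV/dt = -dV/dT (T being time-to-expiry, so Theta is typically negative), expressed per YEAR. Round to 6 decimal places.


Answer: Theta = -2.561047

Derivation:
d1 = 0.5619007593; d2 = 0.0952102837
phi(d1) = 0.3406823486; exp(-qT) = 0.9665715046; exp(-rT) = 0.8816148468
Theta = -S*exp(-qT)*phi(d1)*sigma/(2*sqrt(T)) - r*K*exp(-rT)*N(d2) + q*S*exp(-qT)*N(d1)
N(d1) = 0.7129081818; N(d2) = 0.5379260991; sqrt(T) = 1.4142135624
Term 1 = -46.7300 * 0.9665715046 * 0.3406823486 * 0.3300 / (2 * 1.4142135624) = -1.7953467817
Term 2 = -0.0630 * 43.9500 * 0.8816148468 * 0.5379260991 = -1.3131094900
Term 3 = 0.0170 * 46.7300 * 0.9665715046 * 0.7129081818 = 0.5474094482
Theta = -1.7953467817 + (-1.3131094900) + (0.5474094482) = -2.561047


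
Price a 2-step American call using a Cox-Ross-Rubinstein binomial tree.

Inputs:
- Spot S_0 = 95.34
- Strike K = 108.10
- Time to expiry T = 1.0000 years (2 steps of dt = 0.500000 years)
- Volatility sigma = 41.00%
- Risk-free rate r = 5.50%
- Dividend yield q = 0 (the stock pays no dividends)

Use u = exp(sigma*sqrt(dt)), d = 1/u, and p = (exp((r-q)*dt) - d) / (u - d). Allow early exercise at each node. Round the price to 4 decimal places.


Answer: Price = V(0,0) = 13.2973

Derivation:
dt = T/N = 0.500000
u = exp(sigma*sqrt(dt)) = 1.336312; d = 1/u = 0.748328
p = (exp((r-q)*dt) - d) / (u - d) = 0.475444
Discount per step: exp(-r*dt) = 0.972875
Stock lattice S(k, i) with i counting down-moves:
  k=0: S(0,0) = 95.3400
  k=1: S(1,0) = 127.4040; S(1,1) = 71.3456
  k=2: S(2,0) = 170.2515; S(2,1) = 95.3400; S(2,2) = 53.3899
Terminal payoffs V(N, i) = max(S_T - K, 0):
  V(2,0) = 62.151543; V(2,1) = 0.000000; V(2,2) = 0.000000
Backward induction: V(k, i) = exp(-r*dt) * [p * V(k+1, i) + (1-p) * V(k+1, i+1)]; then take max(V_cont, immediate exercise) for American.
  V(1,0) = exp(-r*dt) * [p*62.151543 + (1-p)*0.000000] = 28.748034; exercise = 19.304011; V(1,0) = max -> 28.748034
  V(1,1) = exp(-r*dt) * [p*0.000000 + (1-p)*0.000000] = 0.000000; exercise = 0.000000; V(1,1) = max -> 0.000000
  V(0,0) = exp(-r*dt) * [p*28.748034 + (1-p)*0.000000] = 13.297328; exercise = 0.000000; V(0,0) = max -> 13.297328


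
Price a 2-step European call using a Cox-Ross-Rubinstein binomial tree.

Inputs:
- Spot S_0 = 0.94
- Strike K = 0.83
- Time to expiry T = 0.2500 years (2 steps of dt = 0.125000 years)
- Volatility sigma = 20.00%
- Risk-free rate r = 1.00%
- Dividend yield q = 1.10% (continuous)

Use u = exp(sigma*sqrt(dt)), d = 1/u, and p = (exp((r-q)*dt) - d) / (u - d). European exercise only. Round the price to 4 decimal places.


dt = T/N = 0.125000
u = exp(sigma*sqrt(dt)) = 1.073271; d = 1/u = 0.931731
p = (exp((r-q)*dt) - d) / (u - d) = 0.481447
Discount per step: exp(-r*dt) = 0.998751
Stock lattice S(k, i) with i counting down-moves:
  k=0: S(0,0) = 0.9400
  k=1: S(1,0) = 1.0089; S(1,1) = 0.8758
  k=2: S(2,0) = 1.0828; S(2,1) = 0.9400; S(2,2) = 0.8160
Terminal payoffs V(N, i) = max(S_T - K, 0):
  V(2,0) = 0.252795; V(2,1) = 0.110000; V(2,2) = 0.000000
Backward induction: V(k, i) = exp(-r*dt) * [p * V(k+1, i) + (1-p) * V(k+1, i+1)].
  V(1,0) = exp(-r*dt) * [p*0.252795 + (1-p)*0.110000] = 0.178525
  V(1,1) = exp(-r*dt) * [p*0.110000 + (1-p)*0.000000] = 0.052893
  V(0,0) = exp(-r*dt) * [p*0.178525 + (1-p)*0.052893] = 0.113236

Answer: Price = V(0,0) = 0.1132


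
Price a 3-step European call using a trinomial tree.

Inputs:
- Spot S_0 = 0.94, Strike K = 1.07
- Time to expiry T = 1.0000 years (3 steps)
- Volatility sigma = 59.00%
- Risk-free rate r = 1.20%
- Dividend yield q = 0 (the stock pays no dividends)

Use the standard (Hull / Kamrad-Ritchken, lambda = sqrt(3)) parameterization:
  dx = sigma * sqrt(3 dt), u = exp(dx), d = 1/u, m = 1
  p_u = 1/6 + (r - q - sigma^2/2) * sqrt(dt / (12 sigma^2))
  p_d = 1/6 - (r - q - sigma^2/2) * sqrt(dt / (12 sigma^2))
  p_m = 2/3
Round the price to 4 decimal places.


dt = T/N = 0.333333; dx = sigma*sqrt(3*dt) = 0.590000
u = exp(dx) = 1.803988; d = 1/u = 0.554327
p_u = 0.120890, p_m = 0.666667, p_d = 0.212444
Discount per step: exp(-r*dt) = 0.996008
Stock lattice S(k, j) with j the centered position index:
  k=0: S(0,+0) = 0.9400
  k=1: S(1,-1) = 0.5211; S(1,+0) = 0.9400; S(1,+1) = 1.6957
  k=2: S(2,-2) = 0.2888; S(2,-1) = 0.5211; S(2,+0) = 0.9400; S(2,+1) = 1.6957; S(2,+2) = 3.0591
  k=3: S(3,-3) = 0.1601; S(3,-2) = 0.2888; S(3,-1) = 0.5211; S(3,+0) = 0.9400; S(3,+1) = 1.6957; S(3,+2) = 3.0591; S(3,+3) = 5.5186
Terminal payoffs V(N, j) = max(S_T - K, 0):
  V(3,-3) = 0.000000; V(3,-2) = 0.000000; V(3,-1) = 0.000000; V(3,+0) = 0.000000; V(3,+1) = 0.625749; V(3,+2) = 1.989112; V(3,+3) = 4.448602
Backward induction: V(k, j) = exp(-r*dt) * [p_u * V(k+1, j+1) + p_m * V(k+1, j) + p_d * V(k+1, j-1)]
  V(2,-2) = exp(-r*dt) * [p_u*0.000000 + p_m*0.000000 + p_d*0.000000] = 0.000000
  V(2,-1) = exp(-r*dt) * [p_u*0.000000 + p_m*0.000000 + p_d*0.000000] = 0.000000
  V(2,+0) = exp(-r*dt) * [p_u*0.625749 + p_m*0.000000 + p_d*0.000000] = 0.075345
  V(2,+1) = exp(-r*dt) * [p_u*1.989112 + p_m*0.625749 + p_d*0.000000] = 0.655004
  V(2,+2) = exp(-r*dt) * [p_u*4.448602 + p_m*1.989112 + p_d*0.625749] = 1.988830
  V(1,-1) = exp(-r*dt) * [p_u*0.075345 + p_m*0.000000 + p_d*0.000000] = 0.009072
  V(1,+0) = exp(-r*dt) * [p_u*0.655004 + p_m*0.075345 + p_d*0.000000] = 0.128897
  V(1,+1) = exp(-r*dt) * [p_u*1.988830 + p_m*0.655004 + p_d*0.075345] = 0.690338
  V(0,+0) = exp(-r*dt) * [p_u*0.690338 + p_m*0.128897 + p_d*0.009072] = 0.170629

Answer: Price = V(0,0) = 0.1706


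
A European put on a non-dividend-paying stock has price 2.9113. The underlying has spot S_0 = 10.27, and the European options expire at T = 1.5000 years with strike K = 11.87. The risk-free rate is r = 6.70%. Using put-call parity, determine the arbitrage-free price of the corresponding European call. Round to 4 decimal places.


Answer: Call price = 2.4462

Derivation:
Put-call parity: C - P = S_0 * exp(-qT) - K * exp(-rT).
S_0 * exp(-qT) = 10.2700 * 1.00000000 = 10.27000000
K * exp(-rT) = 11.8700 * 0.90438511 = 10.73505128
C = P + S*exp(-qT) - K*exp(-rT)
C = 2.9113 + 10.27000000 - 10.73505128 = 2.4462


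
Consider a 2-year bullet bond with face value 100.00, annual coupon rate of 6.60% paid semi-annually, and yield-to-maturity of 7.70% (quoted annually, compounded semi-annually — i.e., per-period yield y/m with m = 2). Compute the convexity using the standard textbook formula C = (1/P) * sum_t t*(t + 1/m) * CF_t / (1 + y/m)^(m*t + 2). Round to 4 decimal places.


Answer: Convexity = 4.3438

Derivation:
Coupon per period c = face * coupon_rate / m = 3.300000
Periods per year m = 2; per-period yield y/m = 0.038500
Number of cashflows N = 4
Cashflows (t years, CF_t, discount factor 1/(1+y/m)^(m*t), PV):
  t = 0.5000: CF_t = 3.300000, DF = 0.962927, PV = 3.177660
  t = 1.0000: CF_t = 3.300000, DF = 0.927229, PV = 3.059856
  t = 1.5000: CF_t = 3.300000, DF = 0.892854, PV = 2.946419
  t = 2.0000: CF_t = 103.300000, DF = 0.859754, PV = 88.812546
Price P = sum_t PV_t = 97.996480
Convexity numerator sum_t t*(t + 1/m) * CF_t / (1+y/m)^(m*t + 2):
  t = 0.5000: term = 1.473209
  t = 1.0000: term = 4.255780
  t = 1.5000: term = 8.196014
  t = 2.0000: term = 411.747832
Convexity = (1/P) * sum = 425.672835 / 97.996480 = 4.343756


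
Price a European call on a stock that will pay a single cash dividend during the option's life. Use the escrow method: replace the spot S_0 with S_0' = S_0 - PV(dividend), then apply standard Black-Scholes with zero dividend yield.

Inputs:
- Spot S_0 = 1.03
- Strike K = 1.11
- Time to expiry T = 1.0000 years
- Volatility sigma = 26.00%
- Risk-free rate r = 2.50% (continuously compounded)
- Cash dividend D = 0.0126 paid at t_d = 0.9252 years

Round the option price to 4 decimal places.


PV(D) = D * exp(-r * t_d) = 0.0126 * 0.97713545 = 0.01231191
S_0' = S_0 - PV(D) = 1.0300 - 0.01231191 = 1.01768809
d1 = (ln(S_0'/K) + (r + sigma^2/2)*T) / (sigma*sqrt(T)) = -0.10779437
d2 = d1 - sigma*sqrt(T) = -0.36779437
exp(-rT) = 0.97530991
N(d1) = 0.45707941; N(d2) = 0.35651328
C = S_0' * N(d1) - K * exp(-rT) * N(d2) = 1.01768809 * 0.45707941 - 1.1100 * 0.97530991 * 0.35651328 = 0.0792

Answer: Price = 0.0792


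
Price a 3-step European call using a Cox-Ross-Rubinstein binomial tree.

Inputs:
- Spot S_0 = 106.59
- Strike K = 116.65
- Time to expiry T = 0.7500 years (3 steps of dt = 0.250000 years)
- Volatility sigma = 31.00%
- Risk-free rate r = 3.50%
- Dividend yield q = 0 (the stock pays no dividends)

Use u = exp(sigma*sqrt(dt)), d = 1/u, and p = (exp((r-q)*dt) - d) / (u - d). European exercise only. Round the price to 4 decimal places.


Answer: Price = V(0,0) = 8.8549

Derivation:
dt = T/N = 0.250000
u = exp(sigma*sqrt(dt)) = 1.167658; d = 1/u = 0.856415
p = (exp((r-q)*dt) - d) / (u - d) = 0.489564
Discount per step: exp(-r*dt) = 0.991288
Stock lattice S(k, i) with i counting down-moves:
  k=0: S(0,0) = 106.5900
  k=1: S(1,0) = 124.4607; S(1,1) = 91.2853
  k=2: S(2,0) = 145.3275; S(2,1) = 106.5900; S(2,2) = 78.1781
  k=3: S(3,0) = 169.6928; S(3,1) = 124.4607; S(3,2) = 91.2853; S(3,3) = 66.9529
Terminal payoffs V(N, i) = max(S_T - K, 0):
  V(3,0) = 53.042792; V(3,1) = 7.810662; V(3,2) = 0.000000; V(3,3) = 0.000000
Backward induction: V(k, i) = exp(-r*dt) * [p * V(k+1, i) + (1-p) * V(k+1, i+1)].
  V(2,0) = exp(-r*dt) * [p*53.042792 + (1-p)*7.810662] = 29.693718
  V(2,1) = exp(-r*dt) * [p*7.810662 + (1-p)*0.000000] = 3.790505
  V(2,2) = exp(-r*dt) * [p*0.000000 + (1-p)*0.000000] = 0.000000
  V(1,0) = exp(-r*dt) * [p*29.693718 + (1-p)*3.790505] = 16.328282
  V(1,1) = exp(-r*dt) * [p*3.790505 + (1-p)*0.000000] = 1.839528
  V(0,0) = exp(-r*dt) * [p*16.328282 + (1-p)*1.839528] = 8.854878


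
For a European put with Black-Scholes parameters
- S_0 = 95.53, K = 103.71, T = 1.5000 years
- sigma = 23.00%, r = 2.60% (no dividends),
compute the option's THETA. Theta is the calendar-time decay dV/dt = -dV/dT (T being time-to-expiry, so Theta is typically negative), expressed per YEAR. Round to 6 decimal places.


d1 = -0.0123653378; d2 = -0.2940566582
phi(d1) = 0.3989117821; exp(-qT) = 1.0000000000; exp(-rT) = 0.9617507091
Theta = -S*exp(-qT)*phi(d1)*sigma/(2*sqrt(T)) + r*K*exp(-rT)*N(-d2) - q*S*exp(-qT)*N(-d1)
N(-d1) = 0.5049329303; N(-d2) = 0.6156426954; sqrt(T) = 1.2247448714
Term 1 = -95.5300 * 1.0000000000 * 0.3989117821 * 0.2300 / (2 * 1.2247448714) = -3.5782349409
Term 2 = 0.0260 * 103.7100 * 0.9617507091 * 0.6156426954 = 1.5965599413
Term 3 = 0 (no dividend yield, q = 0)
Theta = -3.5782349409 + (1.5965599413) + (0.0000000000) = -1.981675

Answer: Theta = -1.981675


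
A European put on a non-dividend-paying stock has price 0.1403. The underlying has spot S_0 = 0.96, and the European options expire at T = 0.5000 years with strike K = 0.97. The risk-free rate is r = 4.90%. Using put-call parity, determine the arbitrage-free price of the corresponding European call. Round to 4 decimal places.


Put-call parity: C - P = S_0 * exp(-qT) - K * exp(-rT).
S_0 * exp(-qT) = 0.9600 * 1.00000000 = 0.96000000
K * exp(-rT) = 0.9700 * 0.97579769 = 0.94652376
C = P + S*exp(-qT) - K*exp(-rT)
C = 0.1403 + 0.96000000 - 0.94652376 = 0.1538

Answer: Call price = 0.1538


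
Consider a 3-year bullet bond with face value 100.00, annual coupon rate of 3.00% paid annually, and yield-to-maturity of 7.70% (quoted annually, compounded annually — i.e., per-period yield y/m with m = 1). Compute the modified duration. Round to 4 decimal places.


Coupon per period c = face * coupon_rate / m = 3.000000
Periods per year m = 1; per-period yield y/m = 0.077000
Number of cashflows N = 3
Cashflows (t years, CF_t, discount factor 1/(1+y/m)^(m*t), PV):
  t = 1.0000: CF_t = 3.000000, DF = 0.928505, PV = 2.785515
  t = 2.0000: CF_t = 3.000000, DF = 0.862122, PV = 2.586365
  t = 3.0000: CF_t = 103.000000, DF = 0.800484, PV = 82.449897
Price P = sum_t PV_t = 87.821777
First compute Macaulay numerator sum_t t * PV_t:
  t * PV_t at t = 1.0000: 2.785515
  t * PV_t at t = 2.0000: 5.172730
  t * PV_t at t = 3.0000: 247.349690
Macaulay duration D = 255.307935 / 87.821777 = 2.907114
Modified duration = D / (1 + y/m) = 2.907114 / (1 + 0.077000) = 2.699270

Answer: Modified duration = 2.6993


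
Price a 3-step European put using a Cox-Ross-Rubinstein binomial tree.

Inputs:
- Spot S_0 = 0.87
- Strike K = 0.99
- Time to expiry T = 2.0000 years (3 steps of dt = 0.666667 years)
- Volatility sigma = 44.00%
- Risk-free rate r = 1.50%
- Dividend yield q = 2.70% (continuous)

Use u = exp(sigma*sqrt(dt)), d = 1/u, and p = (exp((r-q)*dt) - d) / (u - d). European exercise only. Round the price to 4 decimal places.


Answer: Price = V(0,0) = 0.3056

Derivation:
dt = T/N = 0.666667
u = exp(sigma*sqrt(dt)) = 1.432267; d = 1/u = 0.698194
p = (exp((r-q)*dt) - d) / (u - d) = 0.400284
Discount per step: exp(-r*dt) = 0.990050
Stock lattice S(k, i) with i counting down-moves:
  k=0: S(0,0) = 0.8700
  k=1: S(1,0) = 1.2461; S(1,1) = 0.6074
  k=2: S(2,0) = 1.7847; S(2,1) = 0.8700; S(2,2) = 0.4241
  k=3: S(3,0) = 2.5562; S(3,1) = 1.2461; S(3,2) = 0.6074; S(3,3) = 0.2961
Terminal payoffs V(N, i) = max(K - S_T, 0):
  V(3,0) = 0.000000; V(3,1) = 0.000000; V(3,2) = 0.382571; V(3,3) = 0.693894
Backward induction: V(k, i) = exp(-r*dt) * [p * V(k+1, i) + (1-p) * V(k+1, i+1)].
  V(2,0) = exp(-r*dt) * [p*0.000000 + (1-p)*0.000000] = 0.000000
  V(2,1) = exp(-r*dt) * [p*0.000000 + (1-p)*0.382571] = 0.227151
  V(2,2) = exp(-r*dt) * [p*0.382571 + (1-p)*0.693894] = 0.563612
  V(1,0) = exp(-r*dt) * [p*0.000000 + (1-p)*0.227151] = 0.134871
  V(1,1) = exp(-r*dt) * [p*0.227151 + (1-p)*0.563612] = 0.424664
  V(0,0) = exp(-r*dt) * [p*0.134871 + (1-p)*0.424664] = 0.305593


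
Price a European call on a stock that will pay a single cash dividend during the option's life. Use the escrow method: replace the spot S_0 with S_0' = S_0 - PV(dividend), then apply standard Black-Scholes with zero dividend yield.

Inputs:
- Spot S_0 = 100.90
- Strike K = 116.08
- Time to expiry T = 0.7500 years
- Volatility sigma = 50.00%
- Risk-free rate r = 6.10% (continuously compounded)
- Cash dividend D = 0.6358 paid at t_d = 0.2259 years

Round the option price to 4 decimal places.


Answer: Price = 13.2677

Derivation:
PV(D) = D * exp(-r * t_d) = 0.6358 * 0.98631461 = 0.62709883
S_0' = S_0 - PV(D) = 100.9000 - 0.62709883 = 100.27290117
d1 = (ln(S_0'/K) + (r + sigma^2/2)*T) / (sigma*sqrt(T)) = -0.01589821
d2 = d1 - sigma*sqrt(T) = -0.44891091
exp(-rT) = 0.95528075
N(d1) = 0.49365780; N(d2) = 0.32674796
C = S_0' * N(d1) - K * exp(-rT) * N(d2) = 100.27290117 * 0.49365780 - 116.0800 * 0.95528075 * 0.32674796 = 13.2677


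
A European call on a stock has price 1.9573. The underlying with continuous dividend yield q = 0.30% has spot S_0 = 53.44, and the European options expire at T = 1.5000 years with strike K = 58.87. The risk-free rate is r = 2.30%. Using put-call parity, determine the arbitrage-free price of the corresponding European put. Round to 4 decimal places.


Put-call parity: C - P = S_0 * exp(-qT) - K * exp(-rT).
S_0 * exp(-qT) = 53.4400 * 0.99551011 = 53.20006027
K * exp(-rT) = 58.8700 * 0.96608834 = 56.87362056
P = C - S*exp(-qT) + K*exp(-rT)
P = 1.9573 - 53.20006027 + 56.87362056 = 5.6309

Answer: Put price = 5.6309


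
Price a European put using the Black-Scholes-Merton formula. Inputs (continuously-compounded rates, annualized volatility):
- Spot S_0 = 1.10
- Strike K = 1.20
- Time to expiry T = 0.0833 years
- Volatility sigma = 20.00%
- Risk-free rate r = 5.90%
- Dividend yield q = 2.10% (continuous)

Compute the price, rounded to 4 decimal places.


d1 = (ln(S/K) + (r - q + 0.5*sigma^2) * T) / (sigma * sqrt(T)) = -1.42368372
d2 = d1 - sigma * sqrt(T) = -1.48140720
exp(-rT) = 0.99509736; exp(-qT) = 0.99825223
P = K * exp(-rT) * N(-d2) - S_0 * exp(-qT) * N(-d1)
N(-d1) = 0.92273098; N(-d2) = 0.93075095
P = 1.2000 * 0.99509736 * 0.93075095 - 1.1000 * 0.99825223 * 0.92273098 = 0.0982

Answer: Price = 0.0982


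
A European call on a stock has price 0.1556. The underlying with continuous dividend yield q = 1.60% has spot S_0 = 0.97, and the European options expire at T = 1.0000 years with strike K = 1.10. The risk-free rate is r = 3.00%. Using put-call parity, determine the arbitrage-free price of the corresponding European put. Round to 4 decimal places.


Put-call parity: C - P = S_0 * exp(-qT) - K * exp(-rT).
S_0 * exp(-qT) = 0.9700 * 0.98412732 = 0.95460350
K * exp(-rT) = 1.1000 * 0.97044553 = 1.06749009
P = C - S*exp(-qT) + K*exp(-rT)
P = 0.1556 - 0.95460350 + 1.06749009 = 0.2685

Answer: Put price = 0.2685


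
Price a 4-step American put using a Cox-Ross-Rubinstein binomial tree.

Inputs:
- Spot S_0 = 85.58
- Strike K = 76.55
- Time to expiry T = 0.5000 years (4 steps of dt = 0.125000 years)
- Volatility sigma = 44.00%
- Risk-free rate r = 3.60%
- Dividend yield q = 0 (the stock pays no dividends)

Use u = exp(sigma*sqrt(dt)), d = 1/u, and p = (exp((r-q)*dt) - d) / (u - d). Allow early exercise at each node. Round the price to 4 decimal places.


dt = T/N = 0.125000
u = exp(sigma*sqrt(dt)) = 1.168316; d = 1/u = 0.855933
p = (exp((r-q)*dt) - d) / (u - d) = 0.475625
Discount per step: exp(-r*dt) = 0.995510
Stock lattice S(k, i) with i counting down-moves:
  k=0: S(0,0) = 85.5800
  k=1: S(1,0) = 99.9845; S(1,1) = 73.2507
  k=2: S(2,0) = 116.8135; S(2,1) = 85.5800; S(2,2) = 62.6977
  k=3: S(3,0) = 136.4751; S(3,1) = 99.9845; S(3,2) = 73.2507; S(3,3) = 53.6650
  k=4: S(4,0) = 159.4460; S(4,1) = 116.8135; S(4,2) = 85.5800; S(4,3) = 62.6977; S(4,4) = 45.9336
Terminal payoffs V(N, i) = max(K - S_T, 0):
  V(4,0) = 0.000000; V(4,1) = 0.000000; V(4,2) = 0.000000; V(4,3) = 13.852309; V(4,4) = 30.616365
Backward induction: V(k, i) = exp(-r*dt) * [p * V(k+1, i) + (1-p) * V(k+1, i+1)]; then take max(V_cont, immediate exercise) for American.
  V(3,0) = exp(-r*dt) * [p*0.000000 + (1-p)*0.000000] = 0.000000; exercise = 0.000000; V(3,0) = max -> 0.000000
  V(3,1) = exp(-r*dt) * [p*0.000000 + (1-p)*0.000000] = 0.000000; exercise = 0.000000; V(3,1) = max -> 0.000000
  V(3,2) = exp(-r*dt) * [p*0.000000 + (1-p)*13.852309] = 7.231188; exercise = 3.299277; V(3,2) = max -> 7.231188
  V(3,3) = exp(-r*dt) * [p*13.852309 + (1-p)*30.616365] = 22.541293; exercise = 22.884994; V(3,3) = max -> 22.884994
  V(2,0) = exp(-r*dt) * [p*0.000000 + (1-p)*0.000000] = 0.000000; exercise = 0.000000; V(2,0) = max -> 0.000000
  V(2,1) = exp(-r*dt) * [p*0.000000 + (1-p)*7.231188] = 3.774828; exercise = 0.000000; V(2,1) = max -> 3.774828
  V(2,2) = exp(-r*dt) * [p*7.231188 + (1-p)*22.884994] = 15.370327; exercise = 13.852309; V(2,2) = max -> 15.370327
  V(1,0) = exp(-r*dt) * [p*0.000000 + (1-p)*3.774828] = 1.970537; exercise = 0.000000; V(1,0) = max -> 1.970537
  V(1,1) = exp(-r*dt) * [p*3.774828 + (1-p)*15.370327] = 9.810966; exercise = 3.299277; V(1,1) = max -> 9.810966
  V(0,0) = exp(-r*dt) * [p*1.970537 + (1-p)*9.810966] = 6.054554; exercise = 0.000000; V(0,0) = max -> 6.054554

Answer: Price = V(0,0) = 6.0546


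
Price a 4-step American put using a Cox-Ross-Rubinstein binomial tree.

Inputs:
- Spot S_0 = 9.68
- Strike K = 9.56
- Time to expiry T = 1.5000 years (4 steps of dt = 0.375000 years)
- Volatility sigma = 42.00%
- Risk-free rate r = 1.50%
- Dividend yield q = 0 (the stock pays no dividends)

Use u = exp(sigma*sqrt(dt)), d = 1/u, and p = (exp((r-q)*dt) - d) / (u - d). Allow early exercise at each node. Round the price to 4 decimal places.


dt = T/N = 0.375000
u = exp(sigma*sqrt(dt)) = 1.293299; d = 1/u = 0.773216
p = (exp((r-q)*dt) - d) / (u - d) = 0.446899
Discount per step: exp(-r*dt) = 0.994391
Stock lattice S(k, i) with i counting down-moves:
  k=0: S(0,0) = 9.6800
  k=1: S(1,0) = 12.5191; S(1,1) = 7.4847
  k=2: S(2,0) = 16.1910; S(2,1) = 9.6800; S(2,2) = 5.7873
  k=3: S(3,0) = 20.9398; S(3,1) = 12.5191; S(3,2) = 7.4847; S(3,3) = 4.4748
  k=4: S(4,0) = 27.0814; S(4,1) = 16.1910; S(4,2) = 9.6800; S(4,3) = 5.7873; S(4,4) = 3.4600
Terminal payoffs V(N, i) = max(K - S_T, 0):
  V(4,0) = 0.000000; V(4,1) = 0.000000; V(4,2) = 0.000000; V(4,3) = 3.772682; V(4,4) = 6.099974
Backward induction: V(k, i) = exp(-r*dt) * [p * V(k+1, i) + (1-p) * V(k+1, i+1)]; then take max(V_cont, immediate exercise) for American.
  V(3,0) = exp(-r*dt) * [p*0.000000 + (1-p)*0.000000] = 0.000000; exercise = 0.000000; V(3,0) = max -> 0.000000
  V(3,1) = exp(-r*dt) * [p*0.000000 + (1-p)*0.000000] = 0.000000; exercise = 0.000000; V(3,1) = max -> 0.000000
  V(3,2) = exp(-r*dt) * [p*0.000000 + (1-p)*3.772682] = 2.074969; exercise = 2.075266; V(3,2) = max -> 2.075266
  V(3,3) = exp(-r*dt) * [p*3.772682 + (1-p)*6.099974] = 5.031527; exercise = 5.085151; V(3,3) = max -> 5.085151
  V(2,0) = exp(-r*dt) * [p*0.000000 + (1-p)*0.000000] = 0.000000; exercise = 0.000000; V(2,0) = max -> 0.000000
  V(2,1) = exp(-r*dt) * [p*0.000000 + (1-p)*2.075266] = 1.141393; exercise = 0.000000; V(2,1) = max -> 1.141393
  V(2,2) = exp(-r*dt) * [p*2.075266 + (1-p)*5.085151] = 3.719057; exercise = 3.772682; V(2,2) = max -> 3.772682
  V(1,0) = exp(-r*dt) * [p*0.000000 + (1-p)*1.141393] = 0.627764; exercise = 0.000000; V(1,0) = max -> 0.627764
  V(1,1) = exp(-r*dt) * [p*1.141393 + (1-p)*3.772682] = 2.582195; exercise = 2.075266; V(1,1) = max -> 2.582195
  V(0,0) = exp(-r*dt) * [p*0.627764 + (1-p)*2.582195] = 1.699177; exercise = 0.000000; V(0,0) = max -> 1.699177

Answer: Price = V(0,0) = 1.6992


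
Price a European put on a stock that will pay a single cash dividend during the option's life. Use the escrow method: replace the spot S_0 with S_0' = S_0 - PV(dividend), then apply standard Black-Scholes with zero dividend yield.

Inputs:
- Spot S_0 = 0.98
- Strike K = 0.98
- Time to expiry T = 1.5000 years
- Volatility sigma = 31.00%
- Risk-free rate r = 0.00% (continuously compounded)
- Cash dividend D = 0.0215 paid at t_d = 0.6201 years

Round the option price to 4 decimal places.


PV(D) = D * exp(-r * t_d) = 0.0215 * 1.00000000 = 0.02150000
S_0' = S_0 - PV(D) = 0.9800 - 0.02150000 = 0.95850000
d1 = (ln(S_0'/K) + (r + sigma^2/2)*T) / (sigma*sqrt(T)) = 0.13140852
d2 = d1 - sigma*sqrt(T) = -0.24826239
exp(-rT) = 1.00000000
N(-d1) = 0.44772608; N(-d2) = 0.59803430
P = K * exp(-rT) * N(-d2) - S_0' * N(-d1) = 0.9800 * 1.00000000 * 0.59803430 - 0.95850000 * 0.44772608 = 0.1569

Answer: Price = 0.1569


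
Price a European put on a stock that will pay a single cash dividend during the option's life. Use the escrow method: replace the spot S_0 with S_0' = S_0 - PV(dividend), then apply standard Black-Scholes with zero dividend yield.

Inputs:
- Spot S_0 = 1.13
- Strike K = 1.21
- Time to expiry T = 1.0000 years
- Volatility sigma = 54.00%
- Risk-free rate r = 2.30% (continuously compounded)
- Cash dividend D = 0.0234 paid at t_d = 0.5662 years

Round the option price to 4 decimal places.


Answer: Price = 0.2832

Derivation:
PV(D) = D * exp(-r * t_d) = 0.0234 * 0.98706183 = 0.02309725
S_0' = S_0 - PV(D) = 1.1300 - 0.02309725 = 1.10690275
d1 = (ln(S_0'/K) + (r + sigma^2/2)*T) / (sigma*sqrt(T)) = 0.14767675
d2 = d1 - sigma*sqrt(T) = -0.39232325
exp(-rT) = 0.97726248
N(-d1) = 0.44129894; N(-d2) = 0.65259031
P = K * exp(-rT) * N(-d2) - S_0' * N(-d1) = 1.2100 * 0.97726248 * 0.65259031 - 1.10690275 * 0.44129894 = 0.2832


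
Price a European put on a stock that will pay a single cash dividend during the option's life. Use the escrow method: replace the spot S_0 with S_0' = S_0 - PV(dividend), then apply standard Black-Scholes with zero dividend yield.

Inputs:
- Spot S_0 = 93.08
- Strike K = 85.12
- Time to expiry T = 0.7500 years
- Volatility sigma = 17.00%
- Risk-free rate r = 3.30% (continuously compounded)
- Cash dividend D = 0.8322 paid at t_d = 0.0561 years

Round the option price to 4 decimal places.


PV(D) = D * exp(-r * t_d) = 0.8322 * 0.99815041 = 0.83066077
S_0' = S_0 - PV(D) = 93.0800 - 0.83066077 = 92.24933923
d1 = (ln(S_0'/K) + (r + sigma^2/2)*T) / (sigma*sqrt(T)) = 0.78805319
d2 = d1 - sigma*sqrt(T) = 0.64082887
exp(-rT) = 0.97555377
N(-d1) = 0.21533280; N(-d2) = 0.26081694
P = K * exp(-rT) * N(-d2) - S_0' * N(-d1) = 85.1200 * 0.97555377 * 0.26081694 - 92.24933923 * 0.21533280 = 1.7937

Answer: Price = 1.7937


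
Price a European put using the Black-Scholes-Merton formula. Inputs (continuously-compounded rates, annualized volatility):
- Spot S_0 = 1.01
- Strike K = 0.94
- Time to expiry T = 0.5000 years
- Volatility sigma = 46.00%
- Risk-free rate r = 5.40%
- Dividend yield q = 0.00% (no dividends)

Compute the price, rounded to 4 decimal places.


d1 = (ln(S/K) + (r - q + 0.5*sigma^2) * T) / (sigma * sqrt(T)) = 0.46646216
d2 = d1 - sigma * sqrt(T) = 0.14119304
exp(-rT) = 0.97336124; exp(-qT) = 1.00000000
P = K * exp(-rT) * N(-d2) - S_0 * exp(-qT) * N(-d1)
N(-d1) = 0.32044237; N(-d2) = 0.44385872
P = 0.9400 * 0.97336124 * 0.44385872 - 1.0100 * 1.00000000 * 0.32044237 = 0.0825

Answer: Price = 0.0825


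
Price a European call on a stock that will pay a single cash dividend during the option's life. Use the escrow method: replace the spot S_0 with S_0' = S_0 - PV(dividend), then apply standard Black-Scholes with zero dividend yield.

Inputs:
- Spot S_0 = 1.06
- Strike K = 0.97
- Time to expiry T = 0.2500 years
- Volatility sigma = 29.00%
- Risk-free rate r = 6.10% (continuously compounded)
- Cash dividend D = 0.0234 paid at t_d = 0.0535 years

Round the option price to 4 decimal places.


Answer: Price = 0.1071

Derivation:
PV(D) = D * exp(-r * t_d) = 0.0234 * 0.99674182 = 0.02332376
S_0' = S_0 - PV(D) = 1.0600 - 0.02332376 = 1.03667624
d1 = (ln(S_0'/K) + (r + sigma^2/2)*T) / (sigma*sqrt(T)) = 0.63614746
d2 = d1 - sigma*sqrt(T) = 0.49114746
exp(-rT) = 0.98486569
N(d1) = 0.73765984; N(d2) = 0.68833892
C = S_0' * N(d1) - K * exp(-rT) * N(d2) = 1.03667624 * 0.73765984 - 0.9700 * 0.98486569 * 0.68833892 = 0.1071


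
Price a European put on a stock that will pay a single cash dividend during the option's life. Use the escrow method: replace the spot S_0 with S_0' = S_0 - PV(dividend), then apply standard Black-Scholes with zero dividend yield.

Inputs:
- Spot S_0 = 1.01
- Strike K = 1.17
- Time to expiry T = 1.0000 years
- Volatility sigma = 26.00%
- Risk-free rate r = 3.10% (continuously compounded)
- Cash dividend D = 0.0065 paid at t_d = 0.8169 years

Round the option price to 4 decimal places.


PV(D) = D * exp(-r * t_d) = 0.0065 * 0.97499406 = 0.00633746
S_0' = S_0 - PV(D) = 1.0100 - 0.00633746 = 1.00366254
d1 = (ln(S_0'/K) + (r + sigma^2/2)*T) / (sigma*sqrt(T)) = -0.34056885
d2 = d1 - sigma*sqrt(T) = -0.60056885
exp(-rT) = 0.96947557
N(-d1) = 0.63328591; N(-d2) = 0.72593640
P = K * exp(-rT) * N(-d2) - S_0' * N(-d1) = 1.1700 * 0.96947557 * 0.72593640 - 1.00366254 * 0.63328591 = 0.1878

Answer: Price = 0.1878


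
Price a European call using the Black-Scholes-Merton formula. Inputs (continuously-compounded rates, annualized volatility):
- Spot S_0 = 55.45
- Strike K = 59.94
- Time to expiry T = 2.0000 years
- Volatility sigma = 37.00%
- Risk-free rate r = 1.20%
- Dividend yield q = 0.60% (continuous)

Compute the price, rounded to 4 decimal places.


Answer: Price = 9.9183

Derivation:
d1 = (ln(S/K) + (r - q + 0.5*sigma^2) * T) / (sigma * sqrt(T)) = 0.13576001
d2 = d1 - sigma * sqrt(T) = -0.38749900
exp(-rT) = 0.97628571; exp(-qT) = 0.98807171
C = S_0 * exp(-qT) * N(d1) - K * exp(-rT) * N(d2)
N(d1) = 0.55399450; N(d2) = 0.34919341
C = 55.4500 * 0.98807171 * 0.55399450 - 59.9400 * 0.97628571 * 0.34919341 = 9.9183


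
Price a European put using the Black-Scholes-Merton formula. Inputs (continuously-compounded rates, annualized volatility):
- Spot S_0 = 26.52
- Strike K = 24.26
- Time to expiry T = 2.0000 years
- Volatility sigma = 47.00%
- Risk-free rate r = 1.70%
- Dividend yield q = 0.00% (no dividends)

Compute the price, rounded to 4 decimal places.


d1 = (ln(S/K) + (r - q + 0.5*sigma^2) * T) / (sigma * sqrt(T)) = 0.51749724
d2 = d1 - sigma * sqrt(T) = -0.14718313
exp(-rT) = 0.96657150; exp(-qT) = 1.00000000
P = K * exp(-rT) * N(-d2) - S_0 * exp(-qT) * N(-d1)
N(-d1) = 0.30240455; N(-d2) = 0.55850626
P = 24.2600 * 0.96657150 * 0.55850626 - 26.5200 * 1.00000000 * 0.30240455 = 5.0767

Answer: Price = 5.0767


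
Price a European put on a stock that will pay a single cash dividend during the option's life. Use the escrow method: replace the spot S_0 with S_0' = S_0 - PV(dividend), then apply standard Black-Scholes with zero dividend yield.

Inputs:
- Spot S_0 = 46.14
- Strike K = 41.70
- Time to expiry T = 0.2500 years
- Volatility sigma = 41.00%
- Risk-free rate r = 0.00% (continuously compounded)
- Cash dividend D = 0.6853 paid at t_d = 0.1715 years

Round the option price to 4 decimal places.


Answer: Price = 1.9891

Derivation:
PV(D) = D * exp(-r * t_d) = 0.6853 * 1.00000000 = 0.68530000
S_0' = S_0 - PV(D) = 46.1400 - 0.68530000 = 45.45470000
d1 = (ln(S_0'/K) + (r + sigma^2/2)*T) / (sigma*sqrt(T)) = 0.52306145
d2 = d1 - sigma*sqrt(T) = 0.31806145
exp(-rT) = 1.00000000
N(-d1) = 0.30046575; N(-d2) = 0.37521916
P = K * exp(-rT) * N(-d2) - S_0' * N(-d1) = 41.7000 * 1.00000000 * 0.37521916 - 45.45470000 * 0.30046575 = 1.9891


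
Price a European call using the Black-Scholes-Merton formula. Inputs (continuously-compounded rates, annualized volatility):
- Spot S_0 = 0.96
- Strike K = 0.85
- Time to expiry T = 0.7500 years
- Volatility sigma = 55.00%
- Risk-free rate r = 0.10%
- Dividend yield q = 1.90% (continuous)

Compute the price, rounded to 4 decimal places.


Answer: Price = 0.2218

Derivation:
d1 = (ln(S/K) + (r - q + 0.5*sigma^2) * T) / (sigma * sqrt(T)) = 0.46531164
d2 = d1 - sigma * sqrt(T) = -0.01100233
exp(-rT) = 0.99925028; exp(-qT) = 0.98585105
C = S_0 * exp(-qT) * N(d1) - K * exp(-rT) * N(d2)
N(d1) = 0.67914585; N(d2) = 0.49561079
C = 0.9600 * 0.98585105 * 0.67914585 - 0.8500 * 0.99925028 * 0.49561079 = 0.2218


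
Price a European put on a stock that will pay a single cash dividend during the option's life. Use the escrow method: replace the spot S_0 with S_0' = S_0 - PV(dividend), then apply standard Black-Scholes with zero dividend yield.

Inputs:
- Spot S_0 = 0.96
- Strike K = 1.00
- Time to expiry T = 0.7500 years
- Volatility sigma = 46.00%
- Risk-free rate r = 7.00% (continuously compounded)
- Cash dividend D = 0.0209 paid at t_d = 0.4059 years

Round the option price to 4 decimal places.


Answer: Price = 0.1537

Derivation:
PV(D) = D * exp(-r * t_d) = 0.0209 * 0.97198685 = 0.02031453
S_0' = S_0 - PV(D) = 0.9600 - 0.02031453 = 0.93968547
d1 = (ln(S_0'/K) + (r + sigma^2/2)*T) / (sigma*sqrt(T)) = 0.17481147
d2 = d1 - sigma*sqrt(T) = -0.22356022
exp(-rT) = 0.94885432
N(-d1) = 0.43061389; N(-d2) = 0.58845024
P = K * exp(-rT) * N(-d2) - S_0' * N(-d1) = 1.0000 * 0.94885432 * 0.58845024 - 0.93968547 * 0.43061389 = 0.1537


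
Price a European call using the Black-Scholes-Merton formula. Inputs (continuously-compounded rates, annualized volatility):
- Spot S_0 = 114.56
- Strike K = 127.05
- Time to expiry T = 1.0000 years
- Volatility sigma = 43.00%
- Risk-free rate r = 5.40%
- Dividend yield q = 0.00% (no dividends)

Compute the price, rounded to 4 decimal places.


Answer: Price = 17.2211

Derivation:
d1 = (ln(S/K) + (r - q + 0.5*sigma^2) * T) / (sigma * sqrt(T)) = 0.09992557
d2 = d1 - sigma * sqrt(T) = -0.33007443
exp(-rT) = 0.94743211; exp(-qT) = 1.00000000
C = S_0 * exp(-qT) * N(d1) - K * exp(-rT) * N(d2)
N(d1) = 0.53979829; N(d2) = 0.37067186
C = 114.5600 * 1.00000000 * 0.53979829 - 127.0500 * 0.94743211 * 0.37067186 = 17.2211


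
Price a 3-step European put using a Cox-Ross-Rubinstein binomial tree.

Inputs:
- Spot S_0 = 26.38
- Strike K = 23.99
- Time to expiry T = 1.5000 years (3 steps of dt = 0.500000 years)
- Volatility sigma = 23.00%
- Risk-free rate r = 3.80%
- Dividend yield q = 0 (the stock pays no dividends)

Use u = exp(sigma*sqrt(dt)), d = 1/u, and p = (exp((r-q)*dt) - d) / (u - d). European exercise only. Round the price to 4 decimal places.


dt = T/N = 0.500000
u = exp(sigma*sqrt(dt)) = 1.176607; d = 1/u = 0.849902
p = (exp((r-q)*dt) - d) / (u - d) = 0.518143
Discount per step: exp(-r*dt) = 0.981179
Stock lattice S(k, i) with i counting down-moves:
  k=0: S(0,0) = 26.3800
  k=1: S(1,0) = 31.0389; S(1,1) = 22.4204
  k=2: S(2,0) = 36.5206; S(2,1) = 26.3800; S(2,2) = 19.0551
  k=3: S(3,0) = 42.9703; S(3,1) = 31.0389; S(3,2) = 22.4204; S(3,3) = 16.1950
Terminal payoffs V(N, i) = max(K - S_T, 0):
  V(3,0) = 0.000000; V(3,1) = 0.000000; V(3,2) = 1.569593; V(3,3) = 7.795001
Backward induction: V(k, i) = exp(-r*dt) * [p * V(k+1, i) + (1-p) * V(k+1, i+1)].
  V(2,0) = exp(-r*dt) * [p*0.000000 + (1-p)*0.000000] = 0.000000
  V(2,1) = exp(-r*dt) * [p*0.000000 + (1-p)*1.569593] = 0.742084
  V(2,2) = exp(-r*dt) * [p*1.569593 + (1-p)*7.795001] = 4.483350
  V(1,0) = exp(-r*dt) * [p*0.000000 + (1-p)*0.742084] = 0.350849
  V(1,1) = exp(-r*dt) * [p*0.742084 + (1-p)*4.483350] = 2.496943
  V(0,0) = exp(-r*dt) * [p*0.350849 + (1-p)*2.496943] = 1.358893

Answer: Price = V(0,0) = 1.3589
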